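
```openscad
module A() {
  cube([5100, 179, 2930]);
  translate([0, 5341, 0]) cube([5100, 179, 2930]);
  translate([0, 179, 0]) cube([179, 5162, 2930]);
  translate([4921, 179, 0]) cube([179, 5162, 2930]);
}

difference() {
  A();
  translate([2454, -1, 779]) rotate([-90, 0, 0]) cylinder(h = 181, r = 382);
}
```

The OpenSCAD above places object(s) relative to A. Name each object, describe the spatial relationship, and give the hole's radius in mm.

The subtracted cylinder has r = 382 mm.

A is a house frame. The house frame has a circular hole through its front wall. The hole's radius is 382 mm.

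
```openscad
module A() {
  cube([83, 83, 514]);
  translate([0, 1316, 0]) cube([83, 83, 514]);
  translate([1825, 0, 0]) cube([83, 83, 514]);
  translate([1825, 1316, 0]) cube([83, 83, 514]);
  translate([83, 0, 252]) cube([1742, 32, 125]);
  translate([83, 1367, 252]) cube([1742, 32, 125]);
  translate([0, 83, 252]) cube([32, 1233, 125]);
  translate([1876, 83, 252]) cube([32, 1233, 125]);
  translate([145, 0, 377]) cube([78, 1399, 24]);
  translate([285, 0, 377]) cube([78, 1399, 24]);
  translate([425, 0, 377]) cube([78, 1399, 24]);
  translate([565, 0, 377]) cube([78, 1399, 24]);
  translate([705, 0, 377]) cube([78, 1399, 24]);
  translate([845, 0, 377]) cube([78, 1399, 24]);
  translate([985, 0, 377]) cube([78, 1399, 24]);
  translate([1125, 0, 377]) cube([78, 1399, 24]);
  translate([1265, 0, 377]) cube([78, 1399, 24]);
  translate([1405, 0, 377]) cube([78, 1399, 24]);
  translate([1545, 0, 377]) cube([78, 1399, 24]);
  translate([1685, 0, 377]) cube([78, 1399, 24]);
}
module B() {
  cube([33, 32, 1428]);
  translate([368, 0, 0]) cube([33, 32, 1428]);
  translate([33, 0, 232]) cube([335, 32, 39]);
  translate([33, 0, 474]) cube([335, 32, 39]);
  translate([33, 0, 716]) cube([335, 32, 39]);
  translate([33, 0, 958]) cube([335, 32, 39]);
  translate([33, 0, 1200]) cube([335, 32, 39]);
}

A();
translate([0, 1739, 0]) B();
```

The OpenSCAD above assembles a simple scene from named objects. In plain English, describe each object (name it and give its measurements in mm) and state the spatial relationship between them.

A is a bed frame 1908 mm long (x) by 1399 mm wide (y). Four 83×83 mm corner posts, 514 mm tall, at the corners of the footprint. Four rails of 32 mm thickness and 125 mm height run between adjacent posts with their undersides at z = 252 mm, their outer faces flush with the outside of the frame (the two x-running rails run between the posts' inner faces; the two y-running rails run between the posts' inner faces). 12 slats, each 78 mm wide (x) and 24 mm thick, lie across the top of the two x-running rails, running the full 1399 mm width of the frame in y; the slats are evenly spaced along x between the inner faces of the end posts with equal gaps (rounded down to the nearest mm) at the −x end and between each pair — any rounding remainder accumulates at the +x end.

B is a wooden ladder with two side rails of 33×32 mm section and 1428 mm height, set 401 mm apart overall. Between them run 5 rectangular rungs (32 mm deep, 39 mm thick), front faces flush with the rails' −y face. The bottom of the first rung is 232 mm above the floor and each subsequent rung is 242 mm higher than the one below.

The ladder is on the floor beside the bed frame on its +y side.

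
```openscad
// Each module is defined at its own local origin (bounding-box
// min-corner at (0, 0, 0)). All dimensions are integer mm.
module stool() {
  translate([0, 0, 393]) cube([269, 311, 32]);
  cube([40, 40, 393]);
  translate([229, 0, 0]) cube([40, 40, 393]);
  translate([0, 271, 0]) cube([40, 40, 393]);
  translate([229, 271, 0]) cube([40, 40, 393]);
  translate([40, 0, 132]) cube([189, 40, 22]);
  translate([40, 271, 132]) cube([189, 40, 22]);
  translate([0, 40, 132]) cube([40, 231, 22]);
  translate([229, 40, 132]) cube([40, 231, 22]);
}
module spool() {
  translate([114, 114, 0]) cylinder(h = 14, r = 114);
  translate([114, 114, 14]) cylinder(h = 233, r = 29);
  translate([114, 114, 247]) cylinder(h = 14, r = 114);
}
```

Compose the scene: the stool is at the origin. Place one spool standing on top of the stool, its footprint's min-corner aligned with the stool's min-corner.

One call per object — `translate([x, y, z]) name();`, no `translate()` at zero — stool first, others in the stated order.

stool();
translate([0, 0, 425]) spool();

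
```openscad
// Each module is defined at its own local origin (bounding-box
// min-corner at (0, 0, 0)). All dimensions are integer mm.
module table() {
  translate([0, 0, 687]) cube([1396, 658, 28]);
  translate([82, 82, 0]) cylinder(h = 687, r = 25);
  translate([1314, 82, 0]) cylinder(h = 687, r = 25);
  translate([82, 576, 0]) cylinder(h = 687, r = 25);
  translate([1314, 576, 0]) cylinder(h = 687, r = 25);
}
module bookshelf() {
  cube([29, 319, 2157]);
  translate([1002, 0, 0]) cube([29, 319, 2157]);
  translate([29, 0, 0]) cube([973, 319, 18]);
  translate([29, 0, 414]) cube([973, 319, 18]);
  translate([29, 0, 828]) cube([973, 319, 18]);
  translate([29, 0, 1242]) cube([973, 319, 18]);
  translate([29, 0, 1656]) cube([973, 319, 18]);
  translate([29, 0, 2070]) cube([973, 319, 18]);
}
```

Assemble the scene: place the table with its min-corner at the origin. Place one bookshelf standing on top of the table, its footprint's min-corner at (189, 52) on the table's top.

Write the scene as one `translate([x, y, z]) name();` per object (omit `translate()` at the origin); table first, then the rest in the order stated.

table();
translate([189, 52, 715]) bookshelf();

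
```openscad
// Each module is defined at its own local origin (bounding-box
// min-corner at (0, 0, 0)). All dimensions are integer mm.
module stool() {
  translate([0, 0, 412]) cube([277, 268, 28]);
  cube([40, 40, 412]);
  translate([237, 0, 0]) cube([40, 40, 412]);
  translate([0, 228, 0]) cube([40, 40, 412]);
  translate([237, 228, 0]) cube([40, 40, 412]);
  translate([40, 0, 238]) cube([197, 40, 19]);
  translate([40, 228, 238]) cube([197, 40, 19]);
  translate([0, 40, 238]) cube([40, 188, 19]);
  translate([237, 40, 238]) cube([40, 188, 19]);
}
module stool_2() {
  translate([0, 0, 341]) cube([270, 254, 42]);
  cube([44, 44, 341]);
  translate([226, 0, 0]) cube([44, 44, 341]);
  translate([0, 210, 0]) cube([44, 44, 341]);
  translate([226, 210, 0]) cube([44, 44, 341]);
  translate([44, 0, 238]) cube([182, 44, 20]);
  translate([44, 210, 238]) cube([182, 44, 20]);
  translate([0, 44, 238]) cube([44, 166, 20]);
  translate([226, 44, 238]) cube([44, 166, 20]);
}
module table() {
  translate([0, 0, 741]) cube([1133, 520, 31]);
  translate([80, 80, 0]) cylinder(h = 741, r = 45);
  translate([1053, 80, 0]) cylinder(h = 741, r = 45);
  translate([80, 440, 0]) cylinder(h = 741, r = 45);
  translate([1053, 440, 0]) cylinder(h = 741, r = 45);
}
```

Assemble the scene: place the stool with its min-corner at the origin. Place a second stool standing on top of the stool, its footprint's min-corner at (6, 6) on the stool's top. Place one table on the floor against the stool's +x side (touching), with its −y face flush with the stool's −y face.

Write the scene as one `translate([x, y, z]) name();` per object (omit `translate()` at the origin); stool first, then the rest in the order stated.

stool();
translate([6, 6, 440]) stool_2();
translate([277, 0, 0]) table();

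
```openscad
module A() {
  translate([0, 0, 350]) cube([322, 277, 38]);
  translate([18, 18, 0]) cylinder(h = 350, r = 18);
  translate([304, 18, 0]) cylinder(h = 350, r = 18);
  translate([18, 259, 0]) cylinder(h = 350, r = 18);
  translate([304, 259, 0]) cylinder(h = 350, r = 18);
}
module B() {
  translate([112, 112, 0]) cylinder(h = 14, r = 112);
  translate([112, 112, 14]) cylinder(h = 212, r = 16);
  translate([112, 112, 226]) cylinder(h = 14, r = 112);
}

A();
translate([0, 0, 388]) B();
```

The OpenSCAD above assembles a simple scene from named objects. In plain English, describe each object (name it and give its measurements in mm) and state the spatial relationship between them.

A is a four-legged stool. The seat is 322×277 mm, 38 mm thick, top at z = 388 mm. It stands on four round legs, each 36 mm in diameter, from z = 0 to the seat underside, each leg's axis is inset half a diameter from the nearest pair of seat edges (so the leg's bounding box is flush with the corner).

B is a spool: two coaxial disc flanges of radius 112 mm and thickness 14 mm, joined by a core cylinder of radius 16 mm and height 212 mm. The lower flange rests on z = 0 and the three cylinders share a vertical axis.

The spool is on top of the stool.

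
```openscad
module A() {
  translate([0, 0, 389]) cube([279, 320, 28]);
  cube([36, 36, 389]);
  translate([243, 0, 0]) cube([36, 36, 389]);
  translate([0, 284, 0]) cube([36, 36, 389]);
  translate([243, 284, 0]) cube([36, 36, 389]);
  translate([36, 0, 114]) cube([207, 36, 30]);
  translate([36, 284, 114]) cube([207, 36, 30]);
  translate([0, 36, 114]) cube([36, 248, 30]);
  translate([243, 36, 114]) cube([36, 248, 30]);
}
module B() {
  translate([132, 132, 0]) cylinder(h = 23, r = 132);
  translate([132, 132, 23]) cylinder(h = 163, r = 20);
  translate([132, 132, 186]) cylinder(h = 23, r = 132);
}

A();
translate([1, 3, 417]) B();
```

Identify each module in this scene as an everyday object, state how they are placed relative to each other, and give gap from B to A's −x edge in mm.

A is a stool. B is a spool. The spool is on top of the stool. The gap from the spool to the stool's −x edge is 1 mm.

The spool's min-x is at 1; the stool's min-x is 0; gap = 1 mm.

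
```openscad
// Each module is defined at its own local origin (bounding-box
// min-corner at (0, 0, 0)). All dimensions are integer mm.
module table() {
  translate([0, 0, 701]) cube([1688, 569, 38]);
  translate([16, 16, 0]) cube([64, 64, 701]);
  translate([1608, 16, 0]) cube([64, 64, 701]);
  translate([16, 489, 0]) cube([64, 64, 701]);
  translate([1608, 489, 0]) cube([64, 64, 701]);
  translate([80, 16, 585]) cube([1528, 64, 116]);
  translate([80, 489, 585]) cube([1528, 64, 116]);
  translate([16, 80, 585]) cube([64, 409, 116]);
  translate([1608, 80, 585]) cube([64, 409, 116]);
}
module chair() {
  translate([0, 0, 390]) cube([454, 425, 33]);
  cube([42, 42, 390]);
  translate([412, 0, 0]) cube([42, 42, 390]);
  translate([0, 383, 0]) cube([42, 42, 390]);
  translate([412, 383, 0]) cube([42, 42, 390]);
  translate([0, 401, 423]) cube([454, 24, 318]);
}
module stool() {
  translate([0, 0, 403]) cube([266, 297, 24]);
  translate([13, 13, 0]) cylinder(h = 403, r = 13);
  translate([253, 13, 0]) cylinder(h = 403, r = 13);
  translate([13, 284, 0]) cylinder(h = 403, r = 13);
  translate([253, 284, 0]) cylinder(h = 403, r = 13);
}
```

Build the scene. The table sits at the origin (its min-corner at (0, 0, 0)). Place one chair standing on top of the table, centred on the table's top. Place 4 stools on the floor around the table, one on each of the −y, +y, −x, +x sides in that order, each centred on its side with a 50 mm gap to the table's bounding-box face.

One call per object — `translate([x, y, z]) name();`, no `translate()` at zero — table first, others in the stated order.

table();
translate([617, 72, 739]) chair();
translate([711, -347, 0]) stool();
translate([711, 619, 0]) stool();
translate([-316, 136, 0]) stool();
translate([1738, 136, 0]) stool();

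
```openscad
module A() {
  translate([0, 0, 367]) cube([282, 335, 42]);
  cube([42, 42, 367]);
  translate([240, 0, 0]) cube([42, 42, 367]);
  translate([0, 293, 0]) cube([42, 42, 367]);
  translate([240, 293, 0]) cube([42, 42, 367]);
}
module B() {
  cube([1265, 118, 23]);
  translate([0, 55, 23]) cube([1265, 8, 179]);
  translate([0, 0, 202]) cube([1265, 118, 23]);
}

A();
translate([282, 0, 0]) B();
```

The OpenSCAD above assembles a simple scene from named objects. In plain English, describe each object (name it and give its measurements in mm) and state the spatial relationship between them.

A is a four-legged stool. The seat is a 282×335×42 mm slab whose top surface is at z = 409 mm; four square legs, each 42×42 mm in cross-section, run from the floor (z = 0) to the underside of the seat, each flush with a corner of the seat.

B is an I-beam lying along x, 1265 mm long. Overall section height 225 mm. Two flanges 118 mm wide (y) and 23 mm thick, one on the floor and one at the top; a web 8 mm thick runs between them, centred on the flange width.

The I-beam is against the stool's +x side, with their −y faces flush.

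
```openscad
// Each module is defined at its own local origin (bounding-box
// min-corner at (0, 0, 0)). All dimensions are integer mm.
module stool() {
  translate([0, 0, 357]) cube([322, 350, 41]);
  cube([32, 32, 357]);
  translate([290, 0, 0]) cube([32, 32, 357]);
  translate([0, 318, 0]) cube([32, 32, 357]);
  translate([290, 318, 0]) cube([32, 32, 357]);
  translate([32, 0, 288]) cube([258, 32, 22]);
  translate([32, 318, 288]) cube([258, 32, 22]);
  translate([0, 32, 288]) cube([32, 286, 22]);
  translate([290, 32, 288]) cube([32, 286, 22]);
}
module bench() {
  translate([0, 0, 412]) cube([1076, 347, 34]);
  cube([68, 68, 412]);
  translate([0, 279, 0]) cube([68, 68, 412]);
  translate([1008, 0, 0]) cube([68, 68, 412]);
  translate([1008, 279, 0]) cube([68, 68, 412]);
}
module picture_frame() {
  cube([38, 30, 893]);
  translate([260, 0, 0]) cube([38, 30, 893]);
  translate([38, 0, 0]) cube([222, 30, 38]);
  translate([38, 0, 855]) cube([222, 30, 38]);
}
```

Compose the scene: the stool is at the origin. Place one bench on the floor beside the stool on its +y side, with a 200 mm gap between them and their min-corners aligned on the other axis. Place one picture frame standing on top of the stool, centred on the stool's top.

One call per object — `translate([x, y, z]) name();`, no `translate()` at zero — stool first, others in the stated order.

stool();
translate([0, 550, 0]) bench();
translate([12, 160, 398]) picture_frame();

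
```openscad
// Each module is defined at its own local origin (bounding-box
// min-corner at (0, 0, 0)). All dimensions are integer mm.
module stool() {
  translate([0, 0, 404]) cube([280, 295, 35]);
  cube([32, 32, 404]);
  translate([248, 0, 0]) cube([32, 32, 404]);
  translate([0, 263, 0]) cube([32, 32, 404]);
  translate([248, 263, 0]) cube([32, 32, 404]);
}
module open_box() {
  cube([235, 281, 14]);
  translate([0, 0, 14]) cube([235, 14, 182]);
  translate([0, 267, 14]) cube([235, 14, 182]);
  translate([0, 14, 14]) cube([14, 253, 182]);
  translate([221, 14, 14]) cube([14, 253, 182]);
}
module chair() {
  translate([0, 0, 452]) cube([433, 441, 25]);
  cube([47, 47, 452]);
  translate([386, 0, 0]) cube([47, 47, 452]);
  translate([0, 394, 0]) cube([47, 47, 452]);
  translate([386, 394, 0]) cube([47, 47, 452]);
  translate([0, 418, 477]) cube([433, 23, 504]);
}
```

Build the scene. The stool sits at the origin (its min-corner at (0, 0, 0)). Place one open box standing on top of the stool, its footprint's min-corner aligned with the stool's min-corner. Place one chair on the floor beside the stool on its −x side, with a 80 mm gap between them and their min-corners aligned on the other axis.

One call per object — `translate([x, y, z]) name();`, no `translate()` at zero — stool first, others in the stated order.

stool();
translate([0, 0, 439]) open_box();
translate([-513, 0, 0]) chair();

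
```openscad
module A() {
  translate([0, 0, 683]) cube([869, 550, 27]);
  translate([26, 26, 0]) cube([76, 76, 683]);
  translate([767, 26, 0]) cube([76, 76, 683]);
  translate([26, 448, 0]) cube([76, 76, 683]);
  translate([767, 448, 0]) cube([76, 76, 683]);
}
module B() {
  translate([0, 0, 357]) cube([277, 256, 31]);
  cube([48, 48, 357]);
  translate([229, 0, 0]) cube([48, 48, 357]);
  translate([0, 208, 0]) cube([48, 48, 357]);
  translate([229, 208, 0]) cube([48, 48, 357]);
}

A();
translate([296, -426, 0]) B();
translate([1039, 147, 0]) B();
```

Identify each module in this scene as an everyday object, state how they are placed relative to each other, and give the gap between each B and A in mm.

A is a table. B is a stool. Two stools sit around the table at the −y, +x sides. The gap between each stool and the table is 170 mm.

Each stool's nearest face is 170 mm from the table's bounding box.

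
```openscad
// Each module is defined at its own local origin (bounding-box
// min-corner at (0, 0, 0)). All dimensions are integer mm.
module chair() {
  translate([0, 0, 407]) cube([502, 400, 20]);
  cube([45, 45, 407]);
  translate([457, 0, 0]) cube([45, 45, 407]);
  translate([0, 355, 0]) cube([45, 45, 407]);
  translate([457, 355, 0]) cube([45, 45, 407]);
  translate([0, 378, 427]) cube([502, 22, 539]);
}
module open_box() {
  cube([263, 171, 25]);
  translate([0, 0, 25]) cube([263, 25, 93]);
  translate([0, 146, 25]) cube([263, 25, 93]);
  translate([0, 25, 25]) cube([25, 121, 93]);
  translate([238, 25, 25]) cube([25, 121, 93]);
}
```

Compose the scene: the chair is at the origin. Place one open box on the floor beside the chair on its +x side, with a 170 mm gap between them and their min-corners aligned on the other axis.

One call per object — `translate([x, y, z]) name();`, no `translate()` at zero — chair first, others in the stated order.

chair();
translate([672, 0, 0]) open_box();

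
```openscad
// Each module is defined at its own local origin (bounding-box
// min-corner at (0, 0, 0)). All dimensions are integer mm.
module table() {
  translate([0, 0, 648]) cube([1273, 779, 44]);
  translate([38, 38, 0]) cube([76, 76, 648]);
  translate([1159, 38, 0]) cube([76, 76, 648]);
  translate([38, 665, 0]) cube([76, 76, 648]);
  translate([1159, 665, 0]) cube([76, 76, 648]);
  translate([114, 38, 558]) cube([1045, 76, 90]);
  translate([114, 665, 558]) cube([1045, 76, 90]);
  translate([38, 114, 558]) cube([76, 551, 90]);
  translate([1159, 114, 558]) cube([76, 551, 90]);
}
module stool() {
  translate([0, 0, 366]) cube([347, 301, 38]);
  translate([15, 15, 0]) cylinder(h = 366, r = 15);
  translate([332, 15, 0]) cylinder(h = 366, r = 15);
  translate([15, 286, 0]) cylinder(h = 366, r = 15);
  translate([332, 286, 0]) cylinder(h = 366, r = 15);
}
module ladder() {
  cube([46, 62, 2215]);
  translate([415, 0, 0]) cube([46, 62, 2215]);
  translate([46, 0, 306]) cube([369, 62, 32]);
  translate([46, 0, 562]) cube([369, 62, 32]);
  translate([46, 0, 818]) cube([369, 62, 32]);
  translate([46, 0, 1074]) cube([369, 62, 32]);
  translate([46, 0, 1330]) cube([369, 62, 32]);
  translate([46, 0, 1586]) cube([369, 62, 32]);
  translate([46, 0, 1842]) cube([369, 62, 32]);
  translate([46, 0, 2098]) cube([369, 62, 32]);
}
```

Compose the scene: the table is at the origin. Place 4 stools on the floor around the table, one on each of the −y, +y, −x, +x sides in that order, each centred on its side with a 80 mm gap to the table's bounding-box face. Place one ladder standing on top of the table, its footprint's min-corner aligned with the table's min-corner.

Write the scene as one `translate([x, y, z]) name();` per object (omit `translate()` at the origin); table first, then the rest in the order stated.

table();
translate([463, -381, 0]) stool();
translate([463, 859, 0]) stool();
translate([-427, 239, 0]) stool();
translate([1353, 239, 0]) stool();
translate([0, 0, 692]) ladder();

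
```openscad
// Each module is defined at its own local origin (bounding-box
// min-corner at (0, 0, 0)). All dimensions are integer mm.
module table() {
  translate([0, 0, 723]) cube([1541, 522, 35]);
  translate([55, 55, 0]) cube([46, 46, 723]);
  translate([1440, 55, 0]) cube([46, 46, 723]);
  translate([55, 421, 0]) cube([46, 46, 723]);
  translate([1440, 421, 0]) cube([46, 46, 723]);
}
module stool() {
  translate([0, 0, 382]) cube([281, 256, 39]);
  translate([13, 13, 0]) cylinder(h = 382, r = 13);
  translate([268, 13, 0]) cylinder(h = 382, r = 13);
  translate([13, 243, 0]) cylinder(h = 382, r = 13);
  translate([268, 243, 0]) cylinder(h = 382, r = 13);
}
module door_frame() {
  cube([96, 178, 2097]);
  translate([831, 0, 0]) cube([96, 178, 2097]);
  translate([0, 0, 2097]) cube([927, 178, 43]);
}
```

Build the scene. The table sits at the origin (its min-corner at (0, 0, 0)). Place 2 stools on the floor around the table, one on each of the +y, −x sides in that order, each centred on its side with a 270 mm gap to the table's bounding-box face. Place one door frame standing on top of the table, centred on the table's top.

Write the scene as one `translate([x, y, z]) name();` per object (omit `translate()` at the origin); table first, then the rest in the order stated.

table();
translate([630, 792, 0]) stool();
translate([-551, 133, 0]) stool();
translate([307, 172, 758]) door_frame();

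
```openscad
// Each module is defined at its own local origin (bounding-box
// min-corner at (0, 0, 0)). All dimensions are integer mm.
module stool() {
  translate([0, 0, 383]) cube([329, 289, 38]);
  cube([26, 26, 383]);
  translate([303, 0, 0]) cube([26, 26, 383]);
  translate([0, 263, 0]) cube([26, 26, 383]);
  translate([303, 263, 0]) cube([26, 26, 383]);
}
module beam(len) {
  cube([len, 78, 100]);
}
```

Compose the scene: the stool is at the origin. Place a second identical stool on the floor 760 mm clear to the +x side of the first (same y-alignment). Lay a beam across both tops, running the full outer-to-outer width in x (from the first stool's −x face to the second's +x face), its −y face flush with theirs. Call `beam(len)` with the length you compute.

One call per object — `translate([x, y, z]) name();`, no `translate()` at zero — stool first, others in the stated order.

stool();
translate([1089, 0, 0]) stool();
translate([0, 0, 421]) beam(1418);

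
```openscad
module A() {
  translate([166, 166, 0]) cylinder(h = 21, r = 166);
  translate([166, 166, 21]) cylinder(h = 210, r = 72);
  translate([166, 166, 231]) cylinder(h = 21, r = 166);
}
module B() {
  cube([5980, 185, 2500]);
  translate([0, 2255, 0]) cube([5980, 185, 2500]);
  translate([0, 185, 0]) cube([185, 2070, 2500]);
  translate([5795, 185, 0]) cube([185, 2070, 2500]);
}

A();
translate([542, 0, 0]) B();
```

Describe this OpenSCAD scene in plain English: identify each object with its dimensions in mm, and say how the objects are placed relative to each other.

A is a spool: two coaxial disc flanges of radius 166 mm and thickness 21 mm, joined by a core cylinder of radius 72 mm and height 210 mm. The lower flange rests on z = 0 and the three cylinders share a vertical axis.

B is the wall frame of a small rectangular building: four walls, each 2500 mm tall and 185 mm thick, enclosing a footprint 5980 mm (x) by 2440 mm (y) outside-to-outside, with no floor or roof. The front and back walls (the −y and +y sides) span the full width; the two side walls fit between them.

The house frame is on the floor beside the spool on its +x side.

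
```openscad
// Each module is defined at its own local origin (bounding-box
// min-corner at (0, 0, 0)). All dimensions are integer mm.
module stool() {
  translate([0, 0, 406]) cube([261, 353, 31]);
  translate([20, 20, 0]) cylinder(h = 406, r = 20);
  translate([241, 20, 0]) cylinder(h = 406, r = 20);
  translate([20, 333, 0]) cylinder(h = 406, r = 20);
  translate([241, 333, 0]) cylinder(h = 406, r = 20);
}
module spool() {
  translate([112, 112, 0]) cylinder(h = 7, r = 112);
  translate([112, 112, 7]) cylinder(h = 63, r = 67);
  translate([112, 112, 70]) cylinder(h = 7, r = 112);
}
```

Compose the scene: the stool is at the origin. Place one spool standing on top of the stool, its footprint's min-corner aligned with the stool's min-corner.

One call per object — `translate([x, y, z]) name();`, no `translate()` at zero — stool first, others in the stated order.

stool();
translate([0, 0, 437]) spool();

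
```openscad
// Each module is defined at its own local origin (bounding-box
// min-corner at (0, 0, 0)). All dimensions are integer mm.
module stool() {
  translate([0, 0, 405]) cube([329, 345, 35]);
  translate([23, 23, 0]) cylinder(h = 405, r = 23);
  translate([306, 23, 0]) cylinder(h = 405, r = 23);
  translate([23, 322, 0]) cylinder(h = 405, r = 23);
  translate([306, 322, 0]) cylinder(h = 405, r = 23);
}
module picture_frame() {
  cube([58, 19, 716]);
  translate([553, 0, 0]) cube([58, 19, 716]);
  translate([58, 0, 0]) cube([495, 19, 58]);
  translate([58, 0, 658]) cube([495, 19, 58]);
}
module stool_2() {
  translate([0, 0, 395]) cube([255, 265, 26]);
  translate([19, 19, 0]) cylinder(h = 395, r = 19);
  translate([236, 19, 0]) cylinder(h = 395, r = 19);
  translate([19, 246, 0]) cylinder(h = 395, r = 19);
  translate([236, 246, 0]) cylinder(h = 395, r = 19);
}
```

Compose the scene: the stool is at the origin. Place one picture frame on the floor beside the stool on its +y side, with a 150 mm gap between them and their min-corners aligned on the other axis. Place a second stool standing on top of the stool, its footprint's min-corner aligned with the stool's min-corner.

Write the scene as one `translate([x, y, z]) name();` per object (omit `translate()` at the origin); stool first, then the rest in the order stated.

stool();
translate([0, 495, 0]) picture_frame();
translate([0, 0, 440]) stool_2();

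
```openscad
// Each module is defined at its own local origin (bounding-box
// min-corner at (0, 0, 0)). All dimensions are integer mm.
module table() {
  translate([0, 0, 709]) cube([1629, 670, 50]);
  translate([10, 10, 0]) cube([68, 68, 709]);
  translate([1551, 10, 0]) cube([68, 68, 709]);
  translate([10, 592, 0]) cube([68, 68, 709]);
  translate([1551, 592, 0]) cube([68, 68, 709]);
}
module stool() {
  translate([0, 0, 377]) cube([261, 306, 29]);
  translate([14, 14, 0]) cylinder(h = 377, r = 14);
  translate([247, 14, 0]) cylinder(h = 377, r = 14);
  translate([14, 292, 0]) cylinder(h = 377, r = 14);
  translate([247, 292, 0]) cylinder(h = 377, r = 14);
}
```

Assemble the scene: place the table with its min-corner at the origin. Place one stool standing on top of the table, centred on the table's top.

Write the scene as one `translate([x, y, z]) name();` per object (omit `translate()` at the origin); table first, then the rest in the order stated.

table();
translate([684, 182, 759]) stool();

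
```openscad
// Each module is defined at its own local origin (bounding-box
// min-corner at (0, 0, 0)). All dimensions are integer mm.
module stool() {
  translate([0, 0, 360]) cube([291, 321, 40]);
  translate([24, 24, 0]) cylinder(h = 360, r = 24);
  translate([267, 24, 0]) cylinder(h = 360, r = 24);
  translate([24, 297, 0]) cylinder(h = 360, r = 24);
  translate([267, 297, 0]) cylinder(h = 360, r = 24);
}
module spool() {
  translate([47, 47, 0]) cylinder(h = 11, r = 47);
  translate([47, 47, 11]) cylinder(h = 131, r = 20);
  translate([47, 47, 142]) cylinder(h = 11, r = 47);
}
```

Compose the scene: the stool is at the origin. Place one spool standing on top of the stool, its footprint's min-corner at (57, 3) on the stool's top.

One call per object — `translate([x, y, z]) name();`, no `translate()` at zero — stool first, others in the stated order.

stool();
translate([57, 3, 400]) spool();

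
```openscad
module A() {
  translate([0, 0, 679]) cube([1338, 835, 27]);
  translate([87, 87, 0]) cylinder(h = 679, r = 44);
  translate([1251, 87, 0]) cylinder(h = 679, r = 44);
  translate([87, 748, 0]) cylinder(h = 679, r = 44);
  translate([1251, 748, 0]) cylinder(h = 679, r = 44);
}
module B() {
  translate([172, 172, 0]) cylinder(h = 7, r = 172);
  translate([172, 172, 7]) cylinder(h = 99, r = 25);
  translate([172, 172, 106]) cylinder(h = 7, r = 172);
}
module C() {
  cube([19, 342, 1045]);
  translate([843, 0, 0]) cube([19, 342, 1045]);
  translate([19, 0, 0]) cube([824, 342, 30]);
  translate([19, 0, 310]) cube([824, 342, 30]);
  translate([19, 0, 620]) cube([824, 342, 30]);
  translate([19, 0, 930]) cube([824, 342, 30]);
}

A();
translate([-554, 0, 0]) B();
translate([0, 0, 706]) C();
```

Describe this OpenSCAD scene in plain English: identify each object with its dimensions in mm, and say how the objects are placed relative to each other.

A is a table: top 1338 mm (x) × 835 mm (y), 27 mm thick, upper face at z = 706 mm, on four round legs of 88 mm diameter, each leg's bounding box inset 43 mm from the nearest pair of top edges, running from z = 0 to the bottom of the top.

B is a spool: two coaxial disc flanges of radius 172 mm and thickness 7 mm, joined by a core cylinder of radius 25 mm and height 99 mm. The lower flange rests on z = 0 and the three cylinders share a vertical axis.

C is an open bookshelf. Two side panels, each 19 mm thick, 342 mm deep and 1045 mm tall, stand 862 mm apart (outside-to-outside). Between them sit 4 shelves, each 30 mm thick and 342 mm deep, spanning the full gap between the sides. The bottom shelf rests on the floor (its underside at z = 0) and the clear gap between one shelf's top and the next shelf's underside is 280 mm.

The spool is on the floor beside the table on its −x side. The bookshelf is on top of the table.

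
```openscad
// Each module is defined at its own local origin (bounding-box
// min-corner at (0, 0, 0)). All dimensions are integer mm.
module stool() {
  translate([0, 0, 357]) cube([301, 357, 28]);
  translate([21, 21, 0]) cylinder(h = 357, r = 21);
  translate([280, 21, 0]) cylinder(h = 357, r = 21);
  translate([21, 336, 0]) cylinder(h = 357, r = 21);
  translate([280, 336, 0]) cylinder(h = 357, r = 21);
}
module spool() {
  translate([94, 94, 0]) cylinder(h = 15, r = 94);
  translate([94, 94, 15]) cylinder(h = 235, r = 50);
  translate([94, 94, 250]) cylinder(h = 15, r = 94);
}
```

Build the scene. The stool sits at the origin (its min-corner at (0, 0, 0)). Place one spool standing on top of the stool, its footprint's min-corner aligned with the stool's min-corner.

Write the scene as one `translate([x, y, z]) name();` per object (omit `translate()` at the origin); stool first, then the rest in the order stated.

stool();
translate([0, 0, 385]) spool();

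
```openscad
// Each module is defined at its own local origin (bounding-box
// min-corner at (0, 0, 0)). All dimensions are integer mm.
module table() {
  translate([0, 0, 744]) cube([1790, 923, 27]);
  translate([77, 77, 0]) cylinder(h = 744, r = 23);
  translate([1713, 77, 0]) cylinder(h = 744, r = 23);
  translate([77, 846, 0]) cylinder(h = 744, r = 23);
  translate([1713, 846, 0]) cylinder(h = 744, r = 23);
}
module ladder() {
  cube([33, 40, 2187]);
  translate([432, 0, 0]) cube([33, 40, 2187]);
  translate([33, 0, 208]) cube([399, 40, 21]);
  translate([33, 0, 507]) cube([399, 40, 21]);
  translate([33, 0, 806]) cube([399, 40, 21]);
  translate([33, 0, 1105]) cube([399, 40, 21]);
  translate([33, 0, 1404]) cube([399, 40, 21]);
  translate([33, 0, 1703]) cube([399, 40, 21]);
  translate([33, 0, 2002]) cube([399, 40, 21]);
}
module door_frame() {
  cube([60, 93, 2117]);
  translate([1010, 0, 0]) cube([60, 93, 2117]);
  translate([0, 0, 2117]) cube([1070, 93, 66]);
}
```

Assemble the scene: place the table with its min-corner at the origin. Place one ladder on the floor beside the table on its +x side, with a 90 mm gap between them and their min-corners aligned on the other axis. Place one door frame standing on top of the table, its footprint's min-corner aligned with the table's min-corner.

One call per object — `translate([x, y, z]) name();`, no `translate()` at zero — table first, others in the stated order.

table();
translate([1880, 0, 0]) ladder();
translate([0, 0, 771]) door_frame();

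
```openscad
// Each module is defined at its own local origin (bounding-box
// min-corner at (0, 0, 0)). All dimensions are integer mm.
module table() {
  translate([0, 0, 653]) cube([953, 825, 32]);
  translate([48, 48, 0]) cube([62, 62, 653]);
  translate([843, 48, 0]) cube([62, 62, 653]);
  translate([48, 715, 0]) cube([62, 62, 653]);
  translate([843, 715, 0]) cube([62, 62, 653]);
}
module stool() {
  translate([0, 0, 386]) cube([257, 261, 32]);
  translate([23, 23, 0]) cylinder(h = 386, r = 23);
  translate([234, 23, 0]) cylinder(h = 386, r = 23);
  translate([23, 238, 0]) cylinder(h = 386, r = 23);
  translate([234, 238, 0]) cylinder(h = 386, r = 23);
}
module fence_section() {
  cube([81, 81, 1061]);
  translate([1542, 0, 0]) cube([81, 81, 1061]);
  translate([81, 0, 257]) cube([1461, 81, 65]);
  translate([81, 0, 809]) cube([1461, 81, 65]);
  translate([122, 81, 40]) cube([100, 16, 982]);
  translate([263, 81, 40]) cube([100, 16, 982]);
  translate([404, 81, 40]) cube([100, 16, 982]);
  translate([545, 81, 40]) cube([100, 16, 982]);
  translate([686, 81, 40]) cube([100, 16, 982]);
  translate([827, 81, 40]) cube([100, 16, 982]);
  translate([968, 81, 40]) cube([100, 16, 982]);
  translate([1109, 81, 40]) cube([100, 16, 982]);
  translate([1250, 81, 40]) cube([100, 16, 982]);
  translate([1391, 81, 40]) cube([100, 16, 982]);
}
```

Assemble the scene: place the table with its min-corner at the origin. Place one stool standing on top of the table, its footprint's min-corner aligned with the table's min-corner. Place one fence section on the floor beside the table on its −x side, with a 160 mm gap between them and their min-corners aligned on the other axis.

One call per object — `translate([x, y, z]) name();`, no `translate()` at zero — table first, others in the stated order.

table();
translate([0, 0, 685]) stool();
translate([-1783, 0, 0]) fence_section();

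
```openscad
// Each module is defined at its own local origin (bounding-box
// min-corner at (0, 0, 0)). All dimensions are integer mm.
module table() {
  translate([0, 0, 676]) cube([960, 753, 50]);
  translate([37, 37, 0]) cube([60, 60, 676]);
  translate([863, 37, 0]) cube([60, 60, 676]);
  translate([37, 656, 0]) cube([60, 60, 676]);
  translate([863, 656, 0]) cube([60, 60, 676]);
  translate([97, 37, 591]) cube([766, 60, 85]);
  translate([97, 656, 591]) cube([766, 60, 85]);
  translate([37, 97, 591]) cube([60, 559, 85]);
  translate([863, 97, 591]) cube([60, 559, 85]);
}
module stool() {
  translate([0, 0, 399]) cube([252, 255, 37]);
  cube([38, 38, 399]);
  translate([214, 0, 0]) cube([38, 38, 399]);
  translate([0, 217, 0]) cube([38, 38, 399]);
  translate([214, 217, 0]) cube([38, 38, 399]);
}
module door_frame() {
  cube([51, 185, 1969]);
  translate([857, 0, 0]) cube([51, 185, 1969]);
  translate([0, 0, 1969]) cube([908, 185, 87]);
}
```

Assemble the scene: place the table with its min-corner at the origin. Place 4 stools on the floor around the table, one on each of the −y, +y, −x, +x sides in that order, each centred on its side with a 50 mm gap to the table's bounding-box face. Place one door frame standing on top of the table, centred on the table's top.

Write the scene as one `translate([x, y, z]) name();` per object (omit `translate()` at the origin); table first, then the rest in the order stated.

table();
translate([354, -305, 0]) stool();
translate([354, 803, 0]) stool();
translate([-302, 249, 0]) stool();
translate([1010, 249, 0]) stool();
translate([26, 284, 726]) door_frame();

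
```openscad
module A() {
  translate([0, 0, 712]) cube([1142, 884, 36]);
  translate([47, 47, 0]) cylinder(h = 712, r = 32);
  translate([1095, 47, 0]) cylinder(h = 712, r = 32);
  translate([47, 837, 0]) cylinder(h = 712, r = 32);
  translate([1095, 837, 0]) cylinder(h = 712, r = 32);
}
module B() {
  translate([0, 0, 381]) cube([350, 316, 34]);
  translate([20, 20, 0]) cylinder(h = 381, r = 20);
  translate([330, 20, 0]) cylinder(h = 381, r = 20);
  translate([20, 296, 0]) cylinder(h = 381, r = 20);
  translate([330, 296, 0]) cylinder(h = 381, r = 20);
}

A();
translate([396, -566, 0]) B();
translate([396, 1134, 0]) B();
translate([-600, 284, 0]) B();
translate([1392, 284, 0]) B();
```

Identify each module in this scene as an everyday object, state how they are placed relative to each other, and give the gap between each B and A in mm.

Each stool's nearest face is 250 mm from the table's bounding box.

A is a table. B is a stool. Four stools sit around the table at the −y, +y, −x, +x sides. The gap between each stool and the table is 250 mm.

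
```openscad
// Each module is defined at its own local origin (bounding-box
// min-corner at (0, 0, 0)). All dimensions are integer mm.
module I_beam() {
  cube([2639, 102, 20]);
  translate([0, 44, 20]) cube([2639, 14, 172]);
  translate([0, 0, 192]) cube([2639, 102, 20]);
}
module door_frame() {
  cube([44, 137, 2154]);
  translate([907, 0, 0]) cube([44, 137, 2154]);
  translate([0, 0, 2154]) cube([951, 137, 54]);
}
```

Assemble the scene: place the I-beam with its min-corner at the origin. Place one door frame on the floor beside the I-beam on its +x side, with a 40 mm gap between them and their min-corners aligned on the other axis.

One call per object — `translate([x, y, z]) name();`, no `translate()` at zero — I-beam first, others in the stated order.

I_beam();
translate([2679, 0, 0]) door_frame();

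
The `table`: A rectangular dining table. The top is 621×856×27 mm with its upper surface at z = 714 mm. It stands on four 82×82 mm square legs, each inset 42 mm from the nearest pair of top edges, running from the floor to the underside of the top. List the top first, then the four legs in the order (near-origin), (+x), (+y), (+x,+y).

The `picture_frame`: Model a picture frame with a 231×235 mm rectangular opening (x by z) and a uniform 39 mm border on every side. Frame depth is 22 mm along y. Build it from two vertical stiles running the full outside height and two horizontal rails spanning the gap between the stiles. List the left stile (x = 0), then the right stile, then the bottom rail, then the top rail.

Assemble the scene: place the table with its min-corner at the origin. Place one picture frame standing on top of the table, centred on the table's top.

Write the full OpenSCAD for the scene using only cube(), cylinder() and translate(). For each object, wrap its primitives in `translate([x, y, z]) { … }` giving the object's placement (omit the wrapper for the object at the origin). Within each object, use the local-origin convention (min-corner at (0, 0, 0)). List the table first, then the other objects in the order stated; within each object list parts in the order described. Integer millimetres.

translate([0, 0, 687]) cube([621, 856, 27]);
translate([42, 42, 0]) cube([82, 82, 687]);
translate([497, 42, 0]) cube([82, 82, 687]);
translate([42, 732, 0]) cube([82, 82, 687]);
translate([497, 732, 0]) cube([82, 82, 687]);
translate([156, 417, 714]) {
  cube([39, 22, 313]);
  translate([270, 0, 0]) cube([39, 22, 313]);
  translate([39, 0, 0]) cube([231, 22, 39]);
  translate([39, 0, 274]) cube([231, 22, 39]);
}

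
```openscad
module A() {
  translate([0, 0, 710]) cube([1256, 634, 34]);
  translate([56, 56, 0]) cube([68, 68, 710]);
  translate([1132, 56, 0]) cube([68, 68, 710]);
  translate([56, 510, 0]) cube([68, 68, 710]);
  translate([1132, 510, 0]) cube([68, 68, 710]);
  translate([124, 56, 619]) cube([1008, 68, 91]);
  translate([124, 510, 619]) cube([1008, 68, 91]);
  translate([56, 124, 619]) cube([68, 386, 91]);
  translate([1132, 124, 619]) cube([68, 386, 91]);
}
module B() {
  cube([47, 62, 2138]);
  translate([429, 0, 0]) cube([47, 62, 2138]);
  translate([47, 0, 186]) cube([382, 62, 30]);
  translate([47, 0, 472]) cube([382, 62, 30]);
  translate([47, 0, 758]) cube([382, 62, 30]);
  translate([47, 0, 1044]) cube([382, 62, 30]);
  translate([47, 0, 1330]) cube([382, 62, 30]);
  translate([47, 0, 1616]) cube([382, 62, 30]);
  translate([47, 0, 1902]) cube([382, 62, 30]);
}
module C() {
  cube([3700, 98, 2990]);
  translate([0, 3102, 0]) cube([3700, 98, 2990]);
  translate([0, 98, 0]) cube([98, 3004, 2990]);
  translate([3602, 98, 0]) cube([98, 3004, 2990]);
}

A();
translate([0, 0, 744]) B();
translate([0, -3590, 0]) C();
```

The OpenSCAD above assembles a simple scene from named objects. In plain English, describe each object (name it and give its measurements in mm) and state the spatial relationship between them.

A is a table with a 1256×634 mm rectangular top, 34 mm thick, top surface at z = 744 mm, supported by four 68×68 mm square legs, each inset 56 mm from the nearest pair of top edges, running from the floor. Four apron rails, 68 mm thick and 91 mm tall, run between adjacent legs with their top edges flush with the underside of the top and their outer faces flush with the legs' outer faces.

B is a wooden ladder with two side rails of 47×62 mm section and 2138 mm height, set 476 mm apart overall. Between them run 7 rectangular rungs (62 mm deep, 30 mm thick), front faces flush with the rails' −y face. The bottom of the first rung is 186 mm above the floor and each subsequent rung is 286 mm higher than the one below.

C is the wall frame of a small rectangular building: four walls, each 2990 mm tall and 98 mm thick, enclosing a footprint 3700 mm (x) by 3200 mm (y) outside-to-outside, with no floor or roof. The front and back walls (the −y and +y sides) span the full width; the two side walls fit between them.

The ladder is on top of the table. The house frame is on the floor beside the table on its −y side.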